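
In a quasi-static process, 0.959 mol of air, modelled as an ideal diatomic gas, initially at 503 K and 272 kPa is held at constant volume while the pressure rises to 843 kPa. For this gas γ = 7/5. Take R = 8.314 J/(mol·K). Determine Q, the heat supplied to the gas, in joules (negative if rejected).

21000 J

V₁ = nRT₁/P₁ = 0.959×8.314×503/272 = 14.7 L.
Isochoric: V stays 14.7 L; P/T = const ⇒ T₂ = 1560 K, P₂ = 843 kPa.
W = 0 (no volume change).
ΔU = nCvΔT = 0.959×20.8×(1560−503) = 21000 J.
Q = ΔU = 21000 J.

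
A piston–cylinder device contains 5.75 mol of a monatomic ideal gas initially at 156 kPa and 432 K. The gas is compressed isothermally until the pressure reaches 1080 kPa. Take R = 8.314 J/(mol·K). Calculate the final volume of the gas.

V₁ = nRT₁/P₁ = 5.75×8.314×432/156 = 132 L.
Isothermal: T stays 432 K; PV = const ⇒ V₂ = 19.1 L, P₂ = 1080 kPa.

19.1 L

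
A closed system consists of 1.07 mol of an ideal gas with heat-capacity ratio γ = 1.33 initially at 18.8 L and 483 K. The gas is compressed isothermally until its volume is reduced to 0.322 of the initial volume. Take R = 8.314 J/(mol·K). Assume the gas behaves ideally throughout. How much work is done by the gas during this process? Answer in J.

-4870 J

P₁ = nRT₁/V₁ = 1.07×8.314×483/18.8 = 229 kPa.
Isothermal: T stays 483 K; PV = const ⇒ V₂ = 6.05 L, P₂ = 710 kPa.
W = nRT ln(V₂/V₁) = 1.07×8.314×483×ln(0.322) = -4870 J.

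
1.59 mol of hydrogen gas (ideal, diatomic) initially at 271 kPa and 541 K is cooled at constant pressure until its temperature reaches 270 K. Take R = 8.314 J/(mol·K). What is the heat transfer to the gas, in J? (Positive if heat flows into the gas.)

-12500 J

V₁ = nRT₁/P₁ = 1.59×8.314×541/271 = 26.4 L.
Isobaric: P stays 271 kPa; V/T = const ⇒ T₂ = 270 K, V₂ = 13.2 L.
W = PΔV = 271×(13.2−26.4) kPa·L = -3580 J.
ΔU = nCvΔT = 1.59×20.8×(270−541) = -8960 J.
Q = ΔU + W = nCpΔT = -12500 J.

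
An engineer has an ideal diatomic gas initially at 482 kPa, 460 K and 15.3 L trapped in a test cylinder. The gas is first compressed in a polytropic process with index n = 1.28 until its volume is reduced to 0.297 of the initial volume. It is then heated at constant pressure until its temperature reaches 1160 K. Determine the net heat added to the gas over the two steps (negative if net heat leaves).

25600 J

n = P₁V₁/(RT₁) = 482×15.3/(8.314×460) = 1.93 mol.
Step 1 — Polytropic n=1.28: T₂ = T₁(V₁/V₂)^(n−1) = 460×(3.37)^0.28 = 646 K; P₂ = P₁(V₁/V₂)^n = 2280 kPa.
W = (P₁V₁−P₂V₂)/(n−1) = (482×15.3−2280×4.54)/0.28 = -10700 J.
ΔU = nCvΔT = 1.93×20.8×(646−460) = 7460 J.
Q = ΔU + W = -3200 J.
State after step 1: P = 2280 kPa, V = 4.54 L, T = 646 K.
Step 2 — Isobaric: P stays 2280 kPa; V/T = const ⇒ T₂ = 1160 K, V₂ = 8.16 L.
W = PΔV = 2280×(8.16−4.54) kPa·L = 8240 J.
ΔU = nCvΔT = 1.93×20.8×(1160−646) = 20600 J.
Q = ΔU + W = nCpΔT = 28800 J.
Net over both steps: W = -2430 J, Q = 25600 J, ΔU = 28100 J.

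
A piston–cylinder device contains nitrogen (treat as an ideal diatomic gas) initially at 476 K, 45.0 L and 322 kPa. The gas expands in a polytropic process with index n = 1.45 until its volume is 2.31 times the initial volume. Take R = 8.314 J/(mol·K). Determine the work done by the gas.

10100 J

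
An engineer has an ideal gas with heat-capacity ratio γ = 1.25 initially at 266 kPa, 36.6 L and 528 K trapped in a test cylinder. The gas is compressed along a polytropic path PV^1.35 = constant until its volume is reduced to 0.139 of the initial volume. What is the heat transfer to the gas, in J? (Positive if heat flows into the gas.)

n = P₁V₁/(RT₁) = 266×36.6/(8.314×528) = 2.22 mol.
Polytropic n=1.35: T₂ = T₁(V₁/V₂)^(n−1) = 528×(7.19)^0.35 = 1050 K; P₂ = P₁(V₁/V₂)^n = 3820 kPa.
W = (P₁V₁−P₂V₂)/(n−1) = (266×36.6−3820×5.09)/0.35 = -27700 J.
ΔU = nCvΔT = 2.22×33.3×(1050−528) = 38700 J.
Q = ΔU + W = 11100 J.

11100 J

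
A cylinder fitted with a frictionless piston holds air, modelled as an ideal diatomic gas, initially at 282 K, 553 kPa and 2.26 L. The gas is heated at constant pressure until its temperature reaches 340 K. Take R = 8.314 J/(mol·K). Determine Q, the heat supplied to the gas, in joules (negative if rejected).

n = P₁V₁/(RT₁) = 553×2.26/(8.314×282) = 0.533 mol.
Isobaric: P stays 553 kPa; V/T = const ⇒ T₂ = 340 K, V₂ = 2.72 L.
W = PΔV = 553×(2.72−2.26) kPa·L = 257 J.
ΔU = nCvΔT = 0.533×20.8×(340−282) = 643 J.
Q = ΔU + W = nCpΔT = 900 J.

900 J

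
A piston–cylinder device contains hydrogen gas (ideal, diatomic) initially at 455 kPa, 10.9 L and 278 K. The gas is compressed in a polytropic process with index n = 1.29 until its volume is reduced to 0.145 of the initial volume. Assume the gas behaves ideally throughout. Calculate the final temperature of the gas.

487 K

Polytropic n=1.29: T₂ = T₁(V₁/V₂)^(n−1) = 278×(6.90)^0.29 = 487 K; P₂ = P₁(V₁/V₂)^n = 5490 kPa.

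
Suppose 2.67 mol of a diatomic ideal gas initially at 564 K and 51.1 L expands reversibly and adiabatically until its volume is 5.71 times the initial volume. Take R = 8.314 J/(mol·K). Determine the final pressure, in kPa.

P₁ = nRT₁/V₁ = 2.67×8.314×564/51.1 = 245 kPa.
Adiabatic: TV^(γ−1) = const ⇒ T₂ = 564×(0.175)^0.400 = 281 K; PV^γ = const ⇒ P₂ = 21.4 kPa.

21.4 kPa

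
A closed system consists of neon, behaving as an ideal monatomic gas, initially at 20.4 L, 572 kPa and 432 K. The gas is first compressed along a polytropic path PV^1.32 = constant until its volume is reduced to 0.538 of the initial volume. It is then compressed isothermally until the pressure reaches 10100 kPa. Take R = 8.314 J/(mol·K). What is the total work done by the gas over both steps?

-37200 J

n = P₁V₁/(RT₁) = 572×20.4/(8.314×432) = 3.25 mol.
Step 1 — Polytropic n=1.32: T₂ = T₁(V₁/V₂)^(n−1) = 432×(1.86)^0.32 = 527 K; P₂ = P₁(V₁/V₂)^n = 1300 kPa.
W = (P₁V₁−P₂V₂)/(n−1) = (572×20.4−1300×11.0)/0.32 = -8000 J.
ΔU = nCvΔT = 3.25×12.5×(527−432) = 3840 J.
Q = ΔU + W = -4160 J.
State after step 1: P = 1300 kPa, V = 11.0 L, T = 527 K.
Step 2 — Isothermal: T stays 527 K; PV = const ⇒ V₂ = 1.41 L, P₂ = 10100 kPa.
ΔU = 0 (ideal gas, T constant).
W = nRT ln(V₂/V₁) = 3.25×8.314×527×ln(0.128) = -29200 J.
Q = ΔU + W = -29200 J.
Net over both steps: W = -37200 J, Q = -33400 J, ΔU = 3840 J.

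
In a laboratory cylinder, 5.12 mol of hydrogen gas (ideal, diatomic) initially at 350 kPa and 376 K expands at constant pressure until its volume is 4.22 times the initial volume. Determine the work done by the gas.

51500 J

V₁ = nRT₁/P₁ = 5.12×8.314×376/350 = 45.7 L.
Isobaric: P stays 350 kPa; V/T = const ⇒ T₂ = 1590 K, V₂ = 193 L.
W = PΔV = 350×(193−45.7) kPa·L = 51500 J.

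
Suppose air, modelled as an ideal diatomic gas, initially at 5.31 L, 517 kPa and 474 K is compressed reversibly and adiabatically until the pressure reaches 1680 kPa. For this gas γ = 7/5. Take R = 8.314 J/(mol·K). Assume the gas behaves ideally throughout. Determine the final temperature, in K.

Adiabatic: T₂/T₁ = (P₂/P₁)^((γ−1)/γ) ⇒ T₂ = 474×(3.25)^0.286 = 664 K; V₂ = 2.29 L.

664 K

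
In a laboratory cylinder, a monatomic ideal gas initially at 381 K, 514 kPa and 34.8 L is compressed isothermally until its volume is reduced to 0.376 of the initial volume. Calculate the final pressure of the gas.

Isothermal: T stays 381 K; PV = const ⇒ V₂ = 13.1 L, P₂ = 1370 kPa.

1370 kPa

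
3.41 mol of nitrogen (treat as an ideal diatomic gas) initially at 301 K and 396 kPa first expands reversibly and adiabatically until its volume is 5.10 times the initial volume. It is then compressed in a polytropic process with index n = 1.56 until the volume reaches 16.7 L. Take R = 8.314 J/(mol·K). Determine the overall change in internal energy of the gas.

10600 J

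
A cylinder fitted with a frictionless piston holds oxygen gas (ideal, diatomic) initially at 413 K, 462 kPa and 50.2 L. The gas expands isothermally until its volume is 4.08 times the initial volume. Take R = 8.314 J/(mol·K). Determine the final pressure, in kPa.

113 kPa

Isothermal: T stays 413 K; PV = const ⇒ V₂ = 205 L, P₂ = 113 kPa.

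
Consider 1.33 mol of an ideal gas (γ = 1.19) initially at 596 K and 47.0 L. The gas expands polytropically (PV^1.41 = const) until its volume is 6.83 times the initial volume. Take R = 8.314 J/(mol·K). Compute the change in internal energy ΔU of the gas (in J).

-18900 J

P₁ = nRT₁/V₁ = 1.33×8.314×596/47.0 = 140 kPa.
Polytropic n=1.41: T₂ = T₁(V₁/V₂)^(n−1) = 596×(0.146)^0.41 = 271 K; P₂ = P₁(V₁/V₂)^n = 9.34 kPa.
For an ideal gas ΔU = nCvΔT with Cv = R/(γ−1) = 43.8 J/(mol·K).
ΔU = 1.33×43.8×(271−596) = -18900 J.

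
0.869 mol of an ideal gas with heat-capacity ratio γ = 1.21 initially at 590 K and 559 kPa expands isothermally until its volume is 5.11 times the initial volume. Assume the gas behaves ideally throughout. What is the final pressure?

109 kPa

V₁ = nRT₁/P₁ = 0.869×8.314×590/559 = 7.63 L.
Isothermal: T stays 590 K; PV = const ⇒ V₂ = 39.0 L, P₂ = 109 kPa.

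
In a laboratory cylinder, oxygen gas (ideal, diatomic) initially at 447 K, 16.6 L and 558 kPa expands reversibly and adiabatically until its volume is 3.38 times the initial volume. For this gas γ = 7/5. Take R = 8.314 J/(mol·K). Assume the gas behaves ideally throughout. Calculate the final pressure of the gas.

Adiabatic: TV^(γ−1) = const ⇒ T₂ = 447×(0.296)^0.400 = 275 K; PV^γ = const ⇒ P₂ = 101 kPa.

101 kPa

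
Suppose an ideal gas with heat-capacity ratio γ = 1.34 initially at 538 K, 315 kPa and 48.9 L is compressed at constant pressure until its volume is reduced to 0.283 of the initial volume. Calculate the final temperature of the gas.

Isobaric: P stays 315 kPa; V/T = const ⇒ T₂ = 152 K, V₂ = 13.8 L.

152 K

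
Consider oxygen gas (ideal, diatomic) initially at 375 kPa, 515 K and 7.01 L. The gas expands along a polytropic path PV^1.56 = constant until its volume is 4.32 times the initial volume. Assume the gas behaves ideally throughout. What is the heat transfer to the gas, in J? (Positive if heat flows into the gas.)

-1050 J

n = P₁V₁/(RT₁) = 375×7.01/(8.314×515) = 0.614 mol.
Polytropic n=1.56: T₂ = T₁(V₁/V₂)^(n−1) = 515×(0.231)^0.56 = 227 K; P₂ = P₁(V₁/V₂)^n = 38.3 kPa.
W = (P₁V₁−P₂V₂)/(n−1) = (375×7.01−38.3×30.3)/0.56 = 2630 J.
ΔU = nCvΔT = 0.614×20.8×(227−515) = -3680 J.
Q = ΔU + W = -1050 J.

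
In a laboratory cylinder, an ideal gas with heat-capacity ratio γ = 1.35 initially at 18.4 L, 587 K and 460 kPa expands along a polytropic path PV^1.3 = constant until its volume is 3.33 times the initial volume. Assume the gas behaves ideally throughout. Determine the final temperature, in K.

Polytropic n=1.3: T₂ = T₁(V₁/V₂)^(n−1) = 587×(0.300)^0.30 = 409 K; P₂ = P₁(V₁/V₂)^n = 96.3 kPa.

409 K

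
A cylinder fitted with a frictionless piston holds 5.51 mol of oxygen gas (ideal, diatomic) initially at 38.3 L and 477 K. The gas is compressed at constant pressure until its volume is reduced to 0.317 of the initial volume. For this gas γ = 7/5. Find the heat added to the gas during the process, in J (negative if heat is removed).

P₁ = nRT₁/V₁ = 5.51×8.314×477/38.3 = 571 kPa.
Isobaric: P stays 571 kPa; V/T = const ⇒ T₂ = 151 K, V₂ = 12.1 L.
W = PΔV = 571×(12.1−38.3) kPa·L = -14900 J.
ΔU = nCvΔT = 5.51×20.8×(151−477) = -37300 J.
Q = ΔU + W = nCpΔT = -52200 J.

-52200 J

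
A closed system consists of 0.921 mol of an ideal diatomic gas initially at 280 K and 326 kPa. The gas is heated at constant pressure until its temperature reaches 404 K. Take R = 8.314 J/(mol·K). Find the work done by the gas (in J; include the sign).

949 J

V₁ = nRT₁/P₁ = 0.921×8.314×280/326 = 6.58 L.
Isobaric: P stays 326 kPa; V/T = const ⇒ T₂ = 404 K, V₂ = 9.49 L.
W = PΔV = 326×(9.49−6.58) kPa·L = 949 J.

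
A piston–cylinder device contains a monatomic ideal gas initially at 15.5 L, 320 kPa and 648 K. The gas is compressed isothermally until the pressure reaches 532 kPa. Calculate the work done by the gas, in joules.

n = P₁V₁/(RT₁) = 320×15.5/(8.314×648) = 0.921 mol.
Isothermal: T stays 648 K; PV = const ⇒ V₂ = 9.32 L, P₂ = 532 kPa.
W = nRT ln(V₂/V₁) = 0.921×8.314×648×ln(0.602) = -2520 J.

-2520 J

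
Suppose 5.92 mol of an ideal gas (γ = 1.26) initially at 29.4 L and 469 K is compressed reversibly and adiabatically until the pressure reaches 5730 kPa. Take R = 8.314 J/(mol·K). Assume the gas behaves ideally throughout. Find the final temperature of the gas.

707 K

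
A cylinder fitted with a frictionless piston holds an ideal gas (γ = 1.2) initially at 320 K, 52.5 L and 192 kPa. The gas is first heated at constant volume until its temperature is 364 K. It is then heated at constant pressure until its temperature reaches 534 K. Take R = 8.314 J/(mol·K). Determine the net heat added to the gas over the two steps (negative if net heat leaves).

39100 J

n = P₁V₁/(RT₁) = 192×52.5/(8.314×320) = 3.79 mol.
Step 1 — Isochoric: V stays 52.5 L; P/T = const ⇒ T₂ = 364 K, P₂ = 218 kPa.
W = 0 (no volume change).
ΔU = nCvΔT = 3.79×41.6×(364−320) = 6930 J.
Q = ΔU = 6930 J.
State after step 1: P = 218 kPa, V = 52.5 L, T = 364 K.
Step 2 — Isobaric: P stays 218 kPa; V/T = const ⇒ T₂ = 534 K, V₂ = 77.0 L.
W = PΔV = 218×(77.0−52.5) kPa·L = 5360 J.
ΔU = nCvΔT = 3.79×41.6×(534−364) = 26800 J.
Q = ΔU + W = nCpΔT = 32100 J.
Net over both steps: W = 5360 J, Q = 39100 J, ΔU = 33700 J.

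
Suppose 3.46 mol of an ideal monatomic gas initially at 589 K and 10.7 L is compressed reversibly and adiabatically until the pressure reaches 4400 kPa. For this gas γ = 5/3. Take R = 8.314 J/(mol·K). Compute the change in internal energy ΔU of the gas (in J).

P₁ = nRT₁/V₁ = 3.46×8.314×589/10.7 = 1580 kPa.
Adiabatic: T₂/T₁ = (P₂/P₁)^((γ−1)/γ) ⇒ T₂ = 589×(2.78)^0.400 = 886 K; V₂ = 5.80 L.
For an ideal gas ΔU = nCvΔT with Cv = (3/2)R = 12.5 J/(mol·K).
ΔU = 3.46×12.5×(886−589) = 12800 J.

12800 J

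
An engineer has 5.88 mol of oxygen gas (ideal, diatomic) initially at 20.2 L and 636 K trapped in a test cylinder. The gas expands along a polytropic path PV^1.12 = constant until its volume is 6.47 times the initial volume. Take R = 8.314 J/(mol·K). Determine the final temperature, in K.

P₁ = nRT₁/V₁ = 5.88×8.314×636/20.2 = 1540 kPa.
Polytropic n=1.12: T₂ = T₁(V₁/V₂)^(n−1) = 636×(0.155)^0.12 = 508 K; P₂ = P₁(V₁/V₂)^n = 190 kPa.

508 K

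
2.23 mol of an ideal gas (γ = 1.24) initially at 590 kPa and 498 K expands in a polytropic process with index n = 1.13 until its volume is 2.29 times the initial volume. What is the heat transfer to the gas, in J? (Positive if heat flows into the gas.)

3320 J

V₁ = nRT₁/P₁ = 2.23×8.314×498/590 = 15.6 L.
Polytropic n=1.13: T₂ = T₁(V₁/V₂)^(n−1) = 498×(0.437)^0.13 = 447 K; P₂ = P₁(V₁/V₂)^n = 231 kPa.
W = (P₁V₁−P₂V₂)/(n−1) = (590×15.6−231×35.8)/0.13 = 7250 J.
ΔU = nCvΔT = 2.23×34.6×(447−498) = -3930 J.
Q = ΔU + W = 3320 J.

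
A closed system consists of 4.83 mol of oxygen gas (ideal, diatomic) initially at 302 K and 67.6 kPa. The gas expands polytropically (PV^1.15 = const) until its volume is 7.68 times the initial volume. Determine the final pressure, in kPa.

6.48 kPa

V₁ = nRT₁/P₁ = 4.83×8.314×302/67.6 = 179 L.
Polytropic n=1.15: T₂ = T₁(V₁/V₂)^(n−1) = 302×(0.130)^0.15 = 222 K; P₂ = P₁(V₁/V₂)^n = 6.48 kPa.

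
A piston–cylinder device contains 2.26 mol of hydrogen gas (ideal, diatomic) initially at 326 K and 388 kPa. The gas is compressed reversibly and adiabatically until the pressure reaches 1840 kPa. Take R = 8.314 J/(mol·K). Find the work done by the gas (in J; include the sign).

V₁ = nRT₁/P₁ = 2.26×8.314×326/388 = 15.8 L.
Adiabatic: T₂/T₁ = (P₂/P₁)^((γ−1)/γ) ⇒ T₂ = 326×(4.74)^0.286 = 509 K; V₂ = 5.19 L.
ΔU = nCvΔT = 2.26×20.8×(509−326) = 8580 J.
Q = 0 for an adiabatic process, so W = −ΔU = -8580 J.

-8580 J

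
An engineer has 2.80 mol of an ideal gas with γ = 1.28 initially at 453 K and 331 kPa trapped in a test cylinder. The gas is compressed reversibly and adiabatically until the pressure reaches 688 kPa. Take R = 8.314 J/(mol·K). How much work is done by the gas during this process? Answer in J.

-6540 J

V₁ = nRT₁/P₁ = 2.80×8.314×453/331 = 31.9 L.
Adiabatic: T₂/T₁ = (P₂/P₁)^((γ−1)/γ) ⇒ T₂ = 453×(2.08)^0.219 = 532 K; V₂ = 18.0 L.
ΔU = nCvΔT = 2.80×29.7×(532−453) = 6540 J.
Q = 0 for an adiabatic process, so W = −ΔU = -6540 J.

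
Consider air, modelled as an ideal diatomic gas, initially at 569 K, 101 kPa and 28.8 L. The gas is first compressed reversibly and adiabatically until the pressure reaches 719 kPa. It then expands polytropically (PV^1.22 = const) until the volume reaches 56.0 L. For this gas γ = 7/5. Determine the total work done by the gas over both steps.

3000 J

n = P₁V₁/(RT₁) = 101×28.8/(8.314×569) = 0.615 mol.
Step 1 — Adiabatic: T₂/T₁ = (P₂/P₁)^((γ−1)/γ) ⇒ T₂ = 569×(7.12)^0.286 = 997 K; V₂ = 7.09 L.
ΔU = nCvΔT = 0.615×20.8×(997−569) = 5470 J.
Q = 0 for an adiabatic process, so W = −ΔU = -5470 J.
State after step 1: P = 719 kPa, V = 7.09 L, T = 997 K.
Step 2 — Polytropic n=1.22: T₂ = T₁(V₁/V₂)^(n−1) = 997×(0.127)^0.22 = 633 K; P₂ = P₁(V₁/V₂)^n = 57.8 kPa.
W = (P₁V₁−P₂V₂)/(n−1) = (719×7.09−57.8×56.0)/0.22 = 8460 J.
ΔU = nCvΔT = 0.615×20.8×(633−997) = -4660 J.
Q = ΔU + W = 3810 J.
Net over both steps: W = 3000 J, Q = 3810 J, ΔU = 814 J.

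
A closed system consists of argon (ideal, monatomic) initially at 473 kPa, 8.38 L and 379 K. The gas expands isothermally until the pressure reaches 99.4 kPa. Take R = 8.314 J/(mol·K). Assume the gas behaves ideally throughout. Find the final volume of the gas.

Isothermal: T stays 379 K; PV = const ⇒ V₂ = 39.9 L, P₂ = 99.4 kPa.

39.9 L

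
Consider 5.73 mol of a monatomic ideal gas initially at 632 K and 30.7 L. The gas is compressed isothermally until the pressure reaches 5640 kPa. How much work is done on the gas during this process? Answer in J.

52700 J

P₁ = nRT₁/V₁ = 5.73×8.314×632/30.7 = 981 kPa.
Isothermal: T stays 632 K; PV = const ⇒ V₂ = 5.34 L, P₂ = 5640 kPa.
W = nRT ln(V₂/V₁) = 5.73×8.314×632×ln(0.174) = -52700 J.
Work done on the gas = −W_by = 52700 J.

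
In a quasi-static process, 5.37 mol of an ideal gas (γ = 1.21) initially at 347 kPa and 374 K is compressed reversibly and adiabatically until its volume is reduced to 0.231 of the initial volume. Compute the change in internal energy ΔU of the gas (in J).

V₁ = nRT₁/P₁ = 5.37×8.314×374/347 = 48.1 L.
Adiabatic: TV^(γ−1) = const ⇒ T₂ = 374×(4.33)^0.210 = 509 K; PV^γ = const ⇒ P₂ = 2040 kPa.
For an ideal gas ΔU = nCvΔT with Cv = R/(γ−1) = 39.6 J/(mol·K).
ΔU = 5.37×39.6×(509−374) = 28700 J.

28700 J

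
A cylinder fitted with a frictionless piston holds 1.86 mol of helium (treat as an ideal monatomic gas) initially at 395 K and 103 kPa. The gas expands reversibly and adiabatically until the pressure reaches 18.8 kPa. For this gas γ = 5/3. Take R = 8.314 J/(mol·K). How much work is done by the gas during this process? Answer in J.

4520 J

V₁ = nRT₁/P₁ = 1.86×8.314×395/103 = 59.3 L.
Adiabatic: T₂/T₁ = (P₂/P₁)^((γ−1)/γ) ⇒ T₂ = 395×(0.183)^0.400 = 200 K; V₂ = 165 L.
ΔU = nCvΔT = 1.86×12.5×(200−395) = -4520 J.
Q = 0 for an adiabatic process, so W = −ΔU = 4520 J.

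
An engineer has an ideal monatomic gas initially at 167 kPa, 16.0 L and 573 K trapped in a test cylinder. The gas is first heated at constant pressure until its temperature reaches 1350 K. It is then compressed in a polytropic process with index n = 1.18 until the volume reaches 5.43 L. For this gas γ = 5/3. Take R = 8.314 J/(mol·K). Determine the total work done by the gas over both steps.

n = P₁V₁/(RT₁) = 167×16.0/(8.314×573) = 0.561 mol.
Step 1 — Isobaric: P stays 167 kPa; V/T = const ⇒ T₂ = 1350 K, V₂ = 37.7 L.
W = PΔV = 167×(37.7−16.0) kPa·L = 3620 J.
ΔU = nCvΔT = 0.561×12.5×(1350−573) = 5430 J.
Q = ΔU + W = nCpΔT = 9060 J.
State after step 1: P = 167 kPa, V = 37.7 L, T = 1350 K.
Step 2 — Polytropic n=1.18: T₂ = T₁(V₁/V₂)^(n−1) = 1350×(6.94)^0.18 = 1910 K; P₂ = P₁(V₁/V₂)^n = 1640 kPa.
W = (P₁V₁−P₂V₂)/(n−1) = (167×37.7−1640×5.43)/0.18 = -14600 J.
ΔU = nCvΔT = 0.561×12.5×(1910−1350) = 3940 J.
Q = ΔU + W = -10700 J.
Net over both steps: W = -11000 J, Q = -1600 J, ΔU = 9380 J.

-11000 J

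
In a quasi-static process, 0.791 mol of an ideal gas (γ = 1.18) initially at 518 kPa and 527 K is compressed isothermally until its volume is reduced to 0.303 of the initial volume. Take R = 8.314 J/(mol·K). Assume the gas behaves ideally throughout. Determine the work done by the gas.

-4140 J

V₁ = nRT₁/P₁ = 0.791×8.314×527/518 = 6.69 L.
Isothermal: T stays 527 K; PV = const ⇒ V₂ = 2.03 L, P₂ = 1710 kPa.
W = nRT ln(V₂/V₁) = 0.791×8.314×527×ln(0.303) = -4140 J.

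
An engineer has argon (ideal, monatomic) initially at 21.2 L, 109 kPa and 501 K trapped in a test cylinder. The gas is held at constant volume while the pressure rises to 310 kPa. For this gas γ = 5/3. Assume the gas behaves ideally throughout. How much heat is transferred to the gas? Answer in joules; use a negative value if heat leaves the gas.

6390 J

n = P₁V₁/(RT₁) = 109×21.2/(8.314×501) = 0.555 mol.
Isochoric: V stays 21.2 L; P/T = const ⇒ T₂ = 1420 K, P₂ = 310 kPa.
W = 0 (no volume change).
ΔU = nCvΔT = 0.555×12.5×(1420−501) = 6390 J.
Q = ΔU = 6390 J.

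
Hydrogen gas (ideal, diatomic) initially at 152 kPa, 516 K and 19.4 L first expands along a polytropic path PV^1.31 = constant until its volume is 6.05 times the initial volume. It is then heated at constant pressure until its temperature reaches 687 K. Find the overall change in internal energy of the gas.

n = P₁V₁/(RT₁) = 152×19.4/(8.314×516) = 0.687 mol.
Step 1 — Polytropic n=1.31: T₂ = T₁(V₁/V₂)^(n−1) = 516×(0.165)^0.31 = 295 K; P₂ = P₁(V₁/V₂)^n = 14.4 kPa.
W = (P₁V₁−P₂V₂)/(n−1) = (152×19.4−14.4×117)/0.31 = 4070 J.
ΔU = nCvΔT = 0.687×20.8×(295−516) = -3150 J.
Q = ΔU + W = 915 J.
State after step 1: P = 14.4 kPa, V = 117 L, T = 295 K.
Step 2 — Isobaric: P stays 14.4 kPa; V/T = const ⇒ T₂ = 687 K, V₂ = 273 L.
W = PΔV = 14.4×(273−117) kPa·L = 2240 J.
ΔU = nCvΔT = 0.687×20.8×(687−295) = 5600 J.
Q = ΔU + W = nCpΔT = 7830 J.
Net over both steps: W = 6310 J, Q = 8750 J, ΔU = 2440 J.

2440 J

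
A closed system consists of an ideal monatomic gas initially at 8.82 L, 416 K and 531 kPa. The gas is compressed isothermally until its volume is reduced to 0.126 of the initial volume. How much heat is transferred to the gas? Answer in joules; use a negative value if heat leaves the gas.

-9700 J

n = P₁V₁/(RT₁) = 531×8.82/(8.314×416) = 1.35 mol.
Isothermal: T stays 416 K; PV = const ⇒ V₂ = 1.11 L, P₂ = 4210 kPa.
ΔU = 0 (ideal gas, T constant).
W = nRT ln(V₂/V₁) = 1.35×8.314×416×ln(0.126) = -9700 J.
Q = ΔU + W = -9700 J.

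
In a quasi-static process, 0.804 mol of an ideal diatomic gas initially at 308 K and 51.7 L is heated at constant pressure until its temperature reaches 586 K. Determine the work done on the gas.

-1860 J

P₁ = nRT₁/V₁ = 0.804×8.314×308/51.7 = 39.8 kPa.
Isobaric: P stays 39.8 kPa; V/T = const ⇒ T₂ = 586 K, V₂ = 98.4 L.
W = PΔV = 39.8×(98.4−51.7) kPa·L = 1860 J.
Work done on the gas = −W_by = -1860 J.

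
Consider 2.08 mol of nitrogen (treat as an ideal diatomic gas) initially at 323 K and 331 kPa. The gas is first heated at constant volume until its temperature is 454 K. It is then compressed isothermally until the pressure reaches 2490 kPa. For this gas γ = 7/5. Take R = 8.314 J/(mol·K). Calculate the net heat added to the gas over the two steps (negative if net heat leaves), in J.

V₁ = nRT₁/P₁ = 2.08×8.314×323/331 = 16.9 L.
Step 1 — Isochoric: V stays 16.9 L; P/T = const ⇒ T₂ = 454 K, P₂ = 465 kPa.
W = 0 (no volume change).
ΔU = nCvΔT = 2.08×20.8×(454−323) = 5660 J.
Q = ΔU = 5660 J.
State after step 1: P = 465 kPa, V = 16.9 L, T = 454 K.
Step 2 — Isothermal: T stays 454 K; PV = const ⇒ V₂ = 3.15 L, P₂ = 2490 kPa.
ΔU = 0 (ideal gas, T constant).
W = nRT ln(V₂/V₁) = 2.08×8.314×454×ln(0.187) = -13200 J.
Q = ΔU + W = -13200 J.
Net over both steps: W = -13200 J, Q = -7510 J, ΔU = 5660 J.

-7510 J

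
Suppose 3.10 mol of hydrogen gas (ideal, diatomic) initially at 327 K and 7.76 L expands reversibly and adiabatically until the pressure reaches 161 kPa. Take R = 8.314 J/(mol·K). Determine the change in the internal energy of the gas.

-8860 J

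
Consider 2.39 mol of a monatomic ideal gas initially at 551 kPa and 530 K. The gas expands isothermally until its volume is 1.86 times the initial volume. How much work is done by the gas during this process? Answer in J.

V₁ = nRT₁/P₁ = 2.39×8.314×530/551 = 19.1 L.
Isothermal: T stays 530 K; PV = const ⇒ V₂ = 35.6 L, P₂ = 296 kPa.
W = nRT ln(V₂/V₁) = 2.39×8.314×530×ln(1.86) = 6540 J.

6540 J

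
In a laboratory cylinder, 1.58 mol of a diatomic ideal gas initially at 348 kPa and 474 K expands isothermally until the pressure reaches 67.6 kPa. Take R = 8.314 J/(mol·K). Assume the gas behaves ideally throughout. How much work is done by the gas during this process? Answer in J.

10200 J

V₁ = nRT₁/P₁ = 1.58×8.314×474/348 = 17.9 L.
Isothermal: T stays 474 K; PV = const ⇒ V₂ = 92.1 L, P₂ = 67.6 kPa.
W = nRT ln(V₂/V₁) = 1.58×8.314×474×ln(5.15) = 10200 J.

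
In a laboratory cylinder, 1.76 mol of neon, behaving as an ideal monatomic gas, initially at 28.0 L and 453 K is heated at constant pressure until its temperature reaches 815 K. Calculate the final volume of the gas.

P₁ = nRT₁/V₁ = 1.76×8.314×453/28.0 = 237 kPa.
Isobaric: P stays 237 kPa; V/T = const ⇒ T₂ = 815 K, V₂ = 50.4 L.

50.4 L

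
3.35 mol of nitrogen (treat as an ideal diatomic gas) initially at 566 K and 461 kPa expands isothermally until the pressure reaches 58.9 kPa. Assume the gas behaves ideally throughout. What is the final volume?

V₁ = nRT₁/P₁ = 3.35×8.314×566/461 = 34.2 L.
Isothermal: T stays 566 K; PV = const ⇒ V₂ = 268 L, P₂ = 58.9 kPa.

268 L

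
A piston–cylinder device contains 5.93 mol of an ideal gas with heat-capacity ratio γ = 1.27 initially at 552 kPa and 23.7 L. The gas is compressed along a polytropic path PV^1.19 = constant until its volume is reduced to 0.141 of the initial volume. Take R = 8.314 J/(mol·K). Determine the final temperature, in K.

385 K

T₁ = P₁V₁/(nR) = 552×23.7/(5.93×8.314) = 265 K.
Polytropic n=1.19: T₂ = T₁(V₁/V₂)^(n−1) = 265×(7.09)^0.19 = 385 K; P₂ = P₁(V₁/V₂)^n = 5680 kPa.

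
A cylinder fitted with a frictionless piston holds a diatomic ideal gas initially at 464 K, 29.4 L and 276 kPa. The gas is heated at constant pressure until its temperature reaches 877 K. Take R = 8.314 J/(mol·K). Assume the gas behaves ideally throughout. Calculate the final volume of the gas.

Isobaric: P stays 276 kPa; V/T = const ⇒ T₂ = 877 K, V₂ = 55.6 L.

55.6 L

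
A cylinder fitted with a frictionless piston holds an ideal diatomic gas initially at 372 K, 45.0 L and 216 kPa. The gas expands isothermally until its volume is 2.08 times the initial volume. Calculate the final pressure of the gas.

104 kPa

Isothermal: T stays 372 K; PV = const ⇒ V₂ = 93.6 L, P₂ = 104 kPa.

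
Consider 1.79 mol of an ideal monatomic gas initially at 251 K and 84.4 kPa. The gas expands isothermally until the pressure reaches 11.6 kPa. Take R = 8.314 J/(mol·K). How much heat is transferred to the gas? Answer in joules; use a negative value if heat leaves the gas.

V₁ = nRT₁/P₁ = 1.79×8.314×251/84.4 = 44.3 L.
Isothermal: T stays 251 K; PV = const ⇒ V₂ = 322 L, P₂ = 11.6 kPa.
ΔU = 0 (ideal gas, T constant).
W = nRT ln(V₂/V₁) = 1.79×8.314×251×ln(7.28) = 7410 J.
Q = ΔU + W = 7410 J.

7410 J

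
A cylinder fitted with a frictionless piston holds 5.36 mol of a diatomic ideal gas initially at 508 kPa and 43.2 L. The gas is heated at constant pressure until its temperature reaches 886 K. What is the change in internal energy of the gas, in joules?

T₁ = P₁V₁/(nR) = 508×43.2/(5.36×8.314) = 492 K.
Isobaric: P stays 508 kPa; V/T = const ⇒ T₂ = 886 K, V₂ = 77.7 L.
For an ideal gas ΔU = nCvΔT with Cv = (5/2)R = 20.8 J/(mol·K).
ΔU = 5.36×20.8×(886−492) = 43800 J.

43800 J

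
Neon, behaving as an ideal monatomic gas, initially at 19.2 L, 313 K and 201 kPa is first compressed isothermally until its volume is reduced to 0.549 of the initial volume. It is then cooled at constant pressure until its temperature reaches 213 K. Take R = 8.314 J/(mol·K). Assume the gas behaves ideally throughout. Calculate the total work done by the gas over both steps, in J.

n = P₁V₁/(RT₁) = 201×19.2/(8.314×313) = 1.48 mol.
Step 1 — Isothermal: T stays 313 K; PV = const ⇒ V₂ = 10.5 L, P₂ = 366 kPa.
ΔU = 0 (ideal gas, T constant).
W = nRT ln(V₂/V₁) = 1.48×8.314×313×ln(0.549) = -2310 J.
Q = ΔU + W = -2310 J.
State after step 1: P = 366 kPa, V = 10.5 L, T = 313 K.
Step 2 — Isobaric: P stays 366 kPa; V/T = const ⇒ T₂ = 213 K, V₂ = 7.17 L.
W = PΔV = 366×(7.17−10.5) kPa·L = -1230 J.
ΔU = nCvΔT = 1.48×12.5×(213−313) = -1850 J.
Q = ΔU + W = nCpΔT = -3080 J.
Net over both steps: W = -3550 J, Q = -5400 J, ΔU = -1850 J.

-3550 J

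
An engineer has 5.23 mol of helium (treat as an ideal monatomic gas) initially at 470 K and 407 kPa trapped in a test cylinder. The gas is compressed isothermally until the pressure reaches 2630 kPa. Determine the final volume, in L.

7.77 L

V₁ = nRT₁/P₁ = 5.23×8.314×470/407 = 50.2 L.
Isothermal: T stays 470 K; PV = const ⇒ V₂ = 7.77 L, P₂ = 2630 kPa.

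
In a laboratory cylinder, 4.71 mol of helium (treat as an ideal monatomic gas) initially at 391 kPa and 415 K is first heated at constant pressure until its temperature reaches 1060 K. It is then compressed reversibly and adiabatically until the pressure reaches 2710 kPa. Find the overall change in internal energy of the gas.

111000 J

V₁ = nRT₁/P₁ = 4.71×8.314×415/391 = 41.6 L.
Step 1 — Isobaric: P stays 391 kPa; V/T = const ⇒ T₂ = 1060 K, V₂ = 106 L.
W = PΔV = 391×(106−41.6) kPa·L = 25300 J.
ΔU = nCvΔT = 4.71×12.5×(1060−415) = 37900 J.
Q = ΔU + W = nCpΔT = 63100 J.
State after step 1: P = 391 kPa, V = 106 L, T = 1060 K.
Step 2 — Adiabatic: T₂/T₁ = (P₂/P₁)^((γ−1)/γ) ⇒ T₂ = 1060×(6.93)^0.400 = 2300 K; V₂ = 33.2 L.
ΔU = nCvΔT = 4.71×12.5×(2300−1060) = 72800 J.
Q = 0 for an adiabatic process, so W = −ΔU = -72800 J.
Net over both steps: W = -47500 J, Q = 63100 J, ΔU = 111000 J.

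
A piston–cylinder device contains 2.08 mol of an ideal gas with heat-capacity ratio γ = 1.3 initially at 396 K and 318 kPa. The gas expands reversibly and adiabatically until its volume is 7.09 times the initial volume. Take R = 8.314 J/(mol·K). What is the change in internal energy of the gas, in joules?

-10100 J

V₁ = nRT₁/P₁ = 2.08×8.314×396/318 = 21.5 L.
Adiabatic: TV^(γ−1) = const ⇒ T₂ = 396×(0.141)^0.300 = 220 K; PV^γ = const ⇒ P₂ = 24.9 kPa.
For an ideal gas ΔU = nCvΔT with Cv = R/(γ−1) = 27.7 J/(mol·K).
ΔU = 2.08×27.7×(220−396) = -10100 J.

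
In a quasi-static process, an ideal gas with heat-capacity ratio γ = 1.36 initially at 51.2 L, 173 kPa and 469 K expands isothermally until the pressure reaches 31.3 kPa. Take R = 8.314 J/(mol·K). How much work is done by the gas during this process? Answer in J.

15100 J

n = P₁V₁/(RT₁) = 173×51.2/(8.314×469) = 2.27 mol.
Isothermal: T stays 469 K; PV = const ⇒ V₂ = 283 L, P₂ = 31.3 kPa.
W = nRT ln(V₂/V₁) = 2.27×8.314×469×ln(5.53) = 15100 J.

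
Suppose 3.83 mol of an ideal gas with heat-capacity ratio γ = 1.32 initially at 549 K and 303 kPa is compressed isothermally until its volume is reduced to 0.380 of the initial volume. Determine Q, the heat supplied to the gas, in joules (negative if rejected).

-16900 J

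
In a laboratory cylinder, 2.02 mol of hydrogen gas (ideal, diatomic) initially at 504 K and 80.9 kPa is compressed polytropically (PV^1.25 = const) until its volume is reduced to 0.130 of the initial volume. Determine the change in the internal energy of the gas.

14100 J

V₁ = nRT₁/P₁ = 2.02×8.314×504/80.9 = 105 L.
Polytropic n=1.25: T₂ = T₁(V₁/V₂)^(n−1) = 504×(7.69)^0.25 = 839 K; P₂ = P₁(V₁/V₂)^n = 1040 kPa.
For an ideal gas ΔU = nCvΔT with Cv = (5/2)R = 20.8 J/(mol·K).
ΔU = 2.02×20.8×(839−504) = 14100 J.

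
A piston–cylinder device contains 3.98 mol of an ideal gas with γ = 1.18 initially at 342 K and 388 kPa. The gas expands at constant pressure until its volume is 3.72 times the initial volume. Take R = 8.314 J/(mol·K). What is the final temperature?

V₁ = nRT₁/P₁ = 3.98×8.314×342/388 = 29.2 L.
Isobaric: P stays 388 kPa; V/T = const ⇒ T₂ = 1270 K, V₂ = 109 L.

1270 K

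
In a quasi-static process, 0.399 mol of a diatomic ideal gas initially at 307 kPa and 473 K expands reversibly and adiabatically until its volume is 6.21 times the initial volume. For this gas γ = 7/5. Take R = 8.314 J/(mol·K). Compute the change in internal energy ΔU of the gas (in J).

-2030 J

V₁ = nRT₁/P₁ = 0.399×8.314×473/307 = 5.11 L.
Adiabatic: TV^(γ−1) = const ⇒ T₂ = 473×(0.161)^0.400 = 228 K; PV^γ = const ⇒ P₂ = 23.8 kPa.
For an ideal gas ΔU = nCvΔT with Cv = (5/2)R = 20.8 J/(mol·K).
ΔU = 0.399×20.8×(228−473) = -2030 J.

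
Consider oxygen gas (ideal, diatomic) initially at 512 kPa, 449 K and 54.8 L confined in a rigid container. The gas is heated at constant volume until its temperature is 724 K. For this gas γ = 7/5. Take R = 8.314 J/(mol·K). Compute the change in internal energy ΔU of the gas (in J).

43000 J

n = P₁V₁/(RT₁) = 512×54.8/(8.314×449) = 7.52 mol.
Isochoric: V stays 54.8 L; P/T = const ⇒ T₂ = 724 K, P₂ = 826 kPa.
For an ideal gas ΔU = nCvΔT with Cv = (5/2)R = 20.8 J/(mol·K).
ΔU = 7.52×20.8×(724−449) = 43000 J.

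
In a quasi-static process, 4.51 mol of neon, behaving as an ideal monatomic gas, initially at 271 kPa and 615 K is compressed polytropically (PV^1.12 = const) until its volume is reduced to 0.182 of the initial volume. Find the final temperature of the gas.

755 K

V₁ = nRT₁/P₁ = 4.51×8.314×615/271 = 85.1 L.
Polytropic n=1.12: T₂ = T₁(V₁/V₂)^(n−1) = 615×(5.49)^0.12 = 755 K; P₂ = P₁(V₁/V₂)^n = 1830 kPa.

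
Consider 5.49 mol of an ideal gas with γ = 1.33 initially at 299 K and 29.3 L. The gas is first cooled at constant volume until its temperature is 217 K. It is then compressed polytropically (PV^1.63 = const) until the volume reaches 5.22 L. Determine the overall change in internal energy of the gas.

47600 J

P₁ = nRT₁/V₁ = 5.49×8.314×299/29.3 = 466 kPa.
Step 1 — Isochoric: V stays 29.3 L; P/T = const ⇒ T₂ = 217 K, P₂ = 338 kPa.
W = 0 (no volume change).
ΔU = nCvΔT = 5.49×25.2×(217−299) = -11300 J.
Q = ΔU = -11300 J.
State after step 1: P = 338 kPa, V = 29.3 L, T = 217 K.
Step 2 — Polytropic n=1.63: T₂ = T₁(V₁/V₂)^(n−1) = 217×(5.61)^0.63 = 643 K; P₂ = P₁(V₁/V₂)^n = 5630 kPa.
W = (P₁V₁−P₂V₂)/(n−1) = (338×29.3−5630×5.22)/0.63 = -30900 J.
ΔU = nCvΔT = 5.49×25.2×(643−217) = 59000 J.
Q = ΔU + W = 28100 J.
Net over both steps: W = -30900 J, Q = 16700 J, ΔU = 47600 J.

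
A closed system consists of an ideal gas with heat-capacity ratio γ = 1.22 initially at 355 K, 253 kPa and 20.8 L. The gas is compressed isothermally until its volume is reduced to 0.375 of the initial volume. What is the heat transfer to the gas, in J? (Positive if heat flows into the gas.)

-5160 J

n = P₁V₁/(RT₁) = 253×20.8/(8.314×355) = 1.78 mol.
Isothermal: T stays 355 K; PV = const ⇒ V₂ = 7.80 L, P₂ = 675 kPa.
ΔU = 0 (ideal gas, T constant).
W = nRT ln(V₂/V₁) = 1.78×8.314×355×ln(0.375) = -5160 J.
Q = ΔU + W = -5160 J.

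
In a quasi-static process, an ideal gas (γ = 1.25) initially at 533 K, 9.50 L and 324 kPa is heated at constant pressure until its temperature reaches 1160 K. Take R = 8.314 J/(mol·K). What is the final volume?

20.7 L

Isobaric: P stays 324 kPa; V/T = const ⇒ T₂ = 1160 K, V₂ = 20.7 L.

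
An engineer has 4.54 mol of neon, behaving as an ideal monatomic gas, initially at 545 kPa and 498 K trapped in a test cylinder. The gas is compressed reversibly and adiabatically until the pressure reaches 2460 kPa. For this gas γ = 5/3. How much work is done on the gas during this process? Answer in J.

23300 J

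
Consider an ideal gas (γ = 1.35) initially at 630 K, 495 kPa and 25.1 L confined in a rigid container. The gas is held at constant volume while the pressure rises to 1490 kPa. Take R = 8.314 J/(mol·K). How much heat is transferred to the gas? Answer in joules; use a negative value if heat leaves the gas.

71400 J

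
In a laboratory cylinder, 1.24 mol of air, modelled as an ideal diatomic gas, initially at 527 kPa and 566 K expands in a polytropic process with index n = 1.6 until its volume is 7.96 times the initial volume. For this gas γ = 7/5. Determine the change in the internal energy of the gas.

V₁ = nRT₁/P₁ = 1.24×8.314×566/527 = 11.1 L.
Polytropic n=1.6: T₂ = T₁(V₁/V₂)^(n−1) = 566×(0.126)^0.60 = 163 K; P₂ = P₁(V₁/V₂)^n = 19.1 kPa.
For an ideal gas ΔU = nCvΔT with Cv = (5/2)R = 20.8 J/(mol·K).
ΔU = 1.24×20.8×(163−566) = -10400 J.

-10400 J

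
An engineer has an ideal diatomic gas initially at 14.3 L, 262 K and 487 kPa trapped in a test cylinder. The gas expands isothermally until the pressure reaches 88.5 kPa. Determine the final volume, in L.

78.7 L

Isothermal: T stays 262 K; PV = const ⇒ V₂ = 78.7 L, P₂ = 88.5 kPa.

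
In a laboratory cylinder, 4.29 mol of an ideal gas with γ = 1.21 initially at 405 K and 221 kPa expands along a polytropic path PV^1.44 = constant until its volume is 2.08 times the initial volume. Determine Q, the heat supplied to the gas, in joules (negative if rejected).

V₁ = nRT₁/P₁ = 4.29×8.314×405/221 = 65.4 L.
Polytropic n=1.44: T₂ = T₁(V₁/V₂)^(n−1) = 405×(0.481)^0.44 = 293 K; P₂ = P₁(V₁/V₂)^n = 77.0 kPa.
W = (P₁V₁−P₂V₂)/(n−1) = (221×65.4−77.0×136)/0.44 = 9040 J.
ΔU = nCvΔT = 4.29×39.6×(293−405) = -18900 J.
Q = ΔU + W = -9910 J.

-9910 J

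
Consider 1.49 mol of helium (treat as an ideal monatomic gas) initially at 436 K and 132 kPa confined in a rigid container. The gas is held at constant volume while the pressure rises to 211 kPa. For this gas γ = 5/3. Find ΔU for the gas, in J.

4850 J

V₁ = nRT₁/P₁ = 1.49×8.314×436/132 = 40.9 L.
Isochoric: V stays 40.9 L; P/T = const ⇒ T₂ = 697 K, P₂ = 211 kPa.
For an ideal gas ΔU = nCvΔT with Cv = (3/2)R = 12.5 J/(mol·K).
ΔU = 1.49×12.5×(697−436) = 4850 J.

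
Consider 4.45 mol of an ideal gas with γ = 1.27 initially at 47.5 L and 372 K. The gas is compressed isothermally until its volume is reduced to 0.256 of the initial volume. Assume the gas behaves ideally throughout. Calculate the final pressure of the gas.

1130 kPa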